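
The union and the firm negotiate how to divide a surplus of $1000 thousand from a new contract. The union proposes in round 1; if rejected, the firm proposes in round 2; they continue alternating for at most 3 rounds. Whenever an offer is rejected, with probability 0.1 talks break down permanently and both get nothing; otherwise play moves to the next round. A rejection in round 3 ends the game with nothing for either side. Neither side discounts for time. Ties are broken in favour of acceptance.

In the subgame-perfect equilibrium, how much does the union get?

910

By backward induction:
Round 3 (the union proposes): rejection yields 0 for the firm; the union offers 0 and keeps 1000.
Round 2 (the firm proposes): rejecting gives the union an expected 0.9 × 1000 = 900; the firm offers that and keeps 100.
Round 1 (the union proposes): rejecting gives the firm an expected 0.9 × 100 = 90, so the union offers 90, keeping 910.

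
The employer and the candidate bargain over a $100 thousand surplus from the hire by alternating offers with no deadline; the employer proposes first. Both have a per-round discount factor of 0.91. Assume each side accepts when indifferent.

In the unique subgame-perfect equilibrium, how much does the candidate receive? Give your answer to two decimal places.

In a stationary SPE each proposer offers the other exactly their discounted continuation value.
If the employer keeps x when proposing and the candidate keeps y when proposing, then x = 100 − 0.91y and y = 100 − 0.91x.
Solving: x = 100(1 − 0.91) / (1 − 0.91·0.91) = 9 / 0.1719 ≈ 52.3560.
The candidate gets 100 − 52.3560 ≈ 47.6440.

47.64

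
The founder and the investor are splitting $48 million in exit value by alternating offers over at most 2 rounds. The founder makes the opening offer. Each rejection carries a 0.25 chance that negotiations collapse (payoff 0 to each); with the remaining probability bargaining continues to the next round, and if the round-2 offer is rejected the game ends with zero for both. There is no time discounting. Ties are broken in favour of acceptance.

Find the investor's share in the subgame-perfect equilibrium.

By backward induction:
Round 2 (the investor proposes): the founder will accept anything ≥ 0, so the investor offers 0 and keeps 48.
Round 1 (the founder proposes): rejecting gives the investor an expected 0.75 × 48 = 36; the founder offers that and keeps 12.

36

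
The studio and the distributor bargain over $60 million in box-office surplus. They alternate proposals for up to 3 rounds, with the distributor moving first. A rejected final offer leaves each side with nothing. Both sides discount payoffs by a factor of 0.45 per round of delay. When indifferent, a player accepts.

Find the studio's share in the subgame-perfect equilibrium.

Round 3 (the distributor proposes): rejection yields 0 for the studio; the distributor offers 0 and keeps 60.
Round 2 (the studio proposes): the distributor can get 60 next round, worth 0.45 × 60 = 27 now, so the studio offers 27, keeping 33.
Round 1 (the distributor proposes): the studio can get 33 next round, worth 0.45 × 33 = 14.85 now; the distributor offers that and keeps 45.15.

14.85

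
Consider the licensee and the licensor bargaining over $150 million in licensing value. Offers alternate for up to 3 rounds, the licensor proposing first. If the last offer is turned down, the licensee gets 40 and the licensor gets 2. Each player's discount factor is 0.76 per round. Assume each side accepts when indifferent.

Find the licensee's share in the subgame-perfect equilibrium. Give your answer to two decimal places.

By backward induction:
Round 3 (the licensor proposes): the licensee gets 40 if talks fail, so the licensor offers 40 and keeps 110.
Round 2 (the licensee proposes): the licensor can get 110 next round, worth 0.76 × 110 = 83.6 now. The licensee offers 83.6 and keeps 150 − 83.6 = 66.4.
Round 1 (the licensor proposes): the licensee can get 66.4 next round, worth 0.76 × 66.4 = 50.464 now; the licensor offers that and keeps 99.536.

50.46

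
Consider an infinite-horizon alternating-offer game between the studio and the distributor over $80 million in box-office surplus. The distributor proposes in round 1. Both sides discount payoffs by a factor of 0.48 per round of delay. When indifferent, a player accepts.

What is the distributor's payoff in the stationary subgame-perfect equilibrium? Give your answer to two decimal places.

When the distributor proposes, the studio accepts any offer worth at least 0.48 times what the studio would get by proposing next round; and vice versa.
This gives x = 80 − 0.48y and y = 80 − 0.48x, where x and y are each side's share when it proposes.
Hence (1 − 0.48·0.48)x = 80(1 − 0.48), i.e. 0.7696·x = 41.6.
x ≈ 54.0541; the studio's share is 80 − x ≈ 25.9459.

54.05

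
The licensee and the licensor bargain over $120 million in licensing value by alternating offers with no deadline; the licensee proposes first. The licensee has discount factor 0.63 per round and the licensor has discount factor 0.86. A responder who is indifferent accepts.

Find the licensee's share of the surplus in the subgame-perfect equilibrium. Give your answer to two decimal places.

Let x be the licensee's share when the licensee proposes and y be the licensor's share when the licensor proposes.
The licensor accepts iff offered ≥ 0.86·y, so x = 120 − 0.86y. Symmetrically y = 120 − 0.63x.
Substituting: x = 120 − 0.86(120 − 0.63x), giving x(1 − 0.63·0.86) = 120(1 − 0.86).
So x = 120 × 0.14 / 0.4582 ≈ 36.6652, and the licensor receives 120 − x ≈ 83.3348.

36.67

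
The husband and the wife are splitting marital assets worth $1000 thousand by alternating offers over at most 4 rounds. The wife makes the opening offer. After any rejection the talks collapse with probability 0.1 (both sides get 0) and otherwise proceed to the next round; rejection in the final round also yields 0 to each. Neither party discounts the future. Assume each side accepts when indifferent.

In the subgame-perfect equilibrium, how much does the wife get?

Round 4 (the husband proposes): the wife will accept anything ≥ 0, so the husband offers 0 and keeps 1000.
Round 3 (the wife proposes): rejecting gives the husband an expected 0.9 × 1000 = 900; the wife offers that and keeps 100.
Round 2 (the husband proposes): rejecting gives the wife an expected 0.9 × 100 = 90; the husband offers that and keeps 910.
Round 1 (the wife proposes): rejecting gives the husband an expected 0.9 × 910 = 819, so the wife offers 819, keeping 181.

181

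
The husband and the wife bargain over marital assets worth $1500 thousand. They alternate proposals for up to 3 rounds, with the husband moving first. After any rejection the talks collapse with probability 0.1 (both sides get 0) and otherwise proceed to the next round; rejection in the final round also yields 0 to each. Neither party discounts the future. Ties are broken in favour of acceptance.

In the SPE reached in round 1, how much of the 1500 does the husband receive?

Round 3 (the husband proposes): the wife will accept anything ≥ 0, so the husband offers 0 and keeps 1500.
Round 2 (the wife proposes): rejecting gives the husband an expected 0.9 × 1500 = 1350. The wife offers 1350 and keeps 1500 − 1350 = 150.
Round 1 (the husband proposes): rejecting gives the wife an expected 0.9 × 150 = 135, so the husband offers 135, keeping 1365.

1365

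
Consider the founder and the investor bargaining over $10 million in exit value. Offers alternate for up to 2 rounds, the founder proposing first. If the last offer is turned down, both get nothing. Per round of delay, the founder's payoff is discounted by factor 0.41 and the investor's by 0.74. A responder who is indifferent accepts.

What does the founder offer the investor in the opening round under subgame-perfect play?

7.4

Round 2 (the investor proposes): rejection yields 0 for the founder; the investor offers 0 and keeps 10.
Round 1 (the founder proposes): the investor can get 10 next round, worth 0.74 × 10 = 7.4 now, so the founder offers 7.4, keeping 2.6.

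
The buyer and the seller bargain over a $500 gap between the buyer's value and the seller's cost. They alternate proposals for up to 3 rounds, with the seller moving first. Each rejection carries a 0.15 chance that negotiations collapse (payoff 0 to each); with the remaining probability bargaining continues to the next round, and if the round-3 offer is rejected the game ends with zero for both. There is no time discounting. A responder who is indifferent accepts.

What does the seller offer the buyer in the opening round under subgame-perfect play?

Round 3 (the seller proposes): rejection yields 0 for the buyer; the seller offers 0 and keeps 500.
Round 2 (the buyer proposes): rejecting gives the seller an expected 0.85 × 500 = 425. The buyer offers 425 and keeps 500 − 425 = 75.
Round 1 (the seller proposes): rejecting gives the buyer an expected 0.85 × 75 = 63.75, so the seller offers 63.75, keeping 436.25.

63.75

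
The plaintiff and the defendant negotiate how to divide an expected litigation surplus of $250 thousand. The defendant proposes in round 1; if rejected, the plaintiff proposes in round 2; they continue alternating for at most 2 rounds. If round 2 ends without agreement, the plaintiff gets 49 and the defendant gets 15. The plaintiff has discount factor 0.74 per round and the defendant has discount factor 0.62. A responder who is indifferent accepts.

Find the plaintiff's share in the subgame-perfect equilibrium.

173.9

Round 2 (the plaintiff proposes): the defendant gets 15 if talks fail, so the plaintiff offers 15 and keeps 235.
Round 1 (the defendant proposes): the plaintiff can get 235 next round, worth 0.74 × 235 = 173.9 now; the defendant offers that and keeps 76.1.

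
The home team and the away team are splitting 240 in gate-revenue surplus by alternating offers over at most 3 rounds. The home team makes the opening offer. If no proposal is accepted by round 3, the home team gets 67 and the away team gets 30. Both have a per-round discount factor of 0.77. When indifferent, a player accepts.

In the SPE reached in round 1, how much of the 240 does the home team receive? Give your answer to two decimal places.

179.71

Round 3 (the home team proposes): the away team gets 30 if talks fail, so the home team offers 30 and keeps 210.
Round 2 (the away team proposes): the home team can get 210 next round, worth 0.77 × 210 = 161.7 now; the away team offers that and keeps 78.3.
Round 1 (the home team proposes): the away team can get 78.3 next round, worth 0.77 × 78.3 = 60.291 now; the home team offers that and keeps 179.709.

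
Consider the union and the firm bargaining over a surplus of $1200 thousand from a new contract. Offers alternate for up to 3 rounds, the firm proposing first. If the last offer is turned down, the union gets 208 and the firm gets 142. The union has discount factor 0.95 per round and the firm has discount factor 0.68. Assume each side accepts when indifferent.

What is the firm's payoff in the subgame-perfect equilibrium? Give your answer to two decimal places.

By backward induction:
Round 3 (the firm proposes): the union gets 208 if talks fail, so the firm offers 208 and keeps 992.
Round 2 (the union proposes): the firm can get 992 next round, worth 0.68 × 992 = 674.56 now. The union offers 674.56 and keeps 1200 − 674.56 = 525.44.
Round 1 (the firm proposes): the union can get 525.44 next round, worth 0.95 × 525.44 = 499.168 now. The firm offers 499.168 and keeps 1200 − 499.168 = 700.832.

700.83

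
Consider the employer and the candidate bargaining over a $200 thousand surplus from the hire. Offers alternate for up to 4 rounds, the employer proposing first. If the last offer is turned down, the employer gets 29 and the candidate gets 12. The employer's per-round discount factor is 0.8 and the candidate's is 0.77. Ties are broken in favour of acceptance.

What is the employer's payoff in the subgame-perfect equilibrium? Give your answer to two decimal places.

Round 4 (the candidate proposes): the employer gets 29 if talks fail, so the candidate offers 29 and keeps 171.
Round 3 (the employer proposes): the candidate can get 171 next round, worth 0.77 × 171 = 131.67 now, so the employer offers 131.67, keeping 68.33.
Round 2 (the candidate proposes): the employer can get 68.33 next round, worth 0.8 × 68.33 = 54.664 now. The candidate offers 54.664 and keeps 200 − 54.664 = 145.336.
Round 1 (the employer proposes): the candidate can get 145.336 next round, worth 0.77 × 145.336 = 111.90872 now; the employer offers that and keeps 88.09128.

88.09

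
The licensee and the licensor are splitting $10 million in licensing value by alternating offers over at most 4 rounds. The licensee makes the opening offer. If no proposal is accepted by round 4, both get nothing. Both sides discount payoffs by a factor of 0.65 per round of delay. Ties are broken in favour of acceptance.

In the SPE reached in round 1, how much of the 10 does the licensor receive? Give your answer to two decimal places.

5.02

Round 4 (the licensor proposes): the licensee will accept anything ≥ 0, so the licensor offers 0 and keeps 10.
Round 3 (the licensee proposes): the licensor can get 10 next round, worth 0.65 × 10 = 6.5 now; the licensee offers that and keeps 3.5.
Round 2 (the licensor proposes): the licensee can get 3.5 next round, worth 0.65 × 3.5 = 2.275 now; the licensor offers that and keeps 7.725.
Round 1 (the licensee proposes): the licensor can get 7.725 next round, worth 0.65 × 7.725 = 5.02125 now. The licensee offers 5.02125 and keeps 10 − 5.02125 = 4.97875.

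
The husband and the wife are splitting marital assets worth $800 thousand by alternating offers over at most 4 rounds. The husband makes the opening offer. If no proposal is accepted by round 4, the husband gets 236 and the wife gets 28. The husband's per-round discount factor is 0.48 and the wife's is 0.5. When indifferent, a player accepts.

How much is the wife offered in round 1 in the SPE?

By backward induction:
Round 4 (the wife proposes): the husband gets 236 if talks fail, so the wife offers 236 and keeps 564.
Round 3 (the husband proposes): the wife can get 564 next round, worth 0.5 × 564 = 282 now, so the husband offers 282, keeping 518.
Round 2 (the wife proposes): the husband can get 518 next round, worth 0.48 × 518 = 248.64 now; the wife offers that and keeps 551.36.
Round 1 (the husband proposes): the wife can get 551.36 next round, worth 0.5 × 551.36 = 275.68 now, so the husband offers 275.68, keeping 524.32.

275.68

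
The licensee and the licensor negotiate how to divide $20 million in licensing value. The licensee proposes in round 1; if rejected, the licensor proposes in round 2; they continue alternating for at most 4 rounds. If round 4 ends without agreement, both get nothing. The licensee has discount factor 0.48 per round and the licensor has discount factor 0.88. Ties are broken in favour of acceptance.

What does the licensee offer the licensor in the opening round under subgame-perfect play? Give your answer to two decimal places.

Work backward from the last round.
Round 4 (the licensor proposes): the licensee will accept anything ≥ 0, so the licensor offers 0 and keeps 20.
Round 3 (the licensee proposes): the licensor can get 20 next round, worth 0.88 × 20 = 17.6 now; the licensee offers that and keeps 2.4.
Round 2 (the licensor proposes): the licensee can get 2.4 next round, worth 0.48 × 2.4 = 1.152 now; the licensor offers that and keeps 18.848.
Round 1 (the licensee proposes): the licensor can get 18.848 next round, worth 0.88 × 18.848 = 16.58624 now. The licensee offers 16.58624 and keeps 20 − 16.58624 = 3.41376.

16.59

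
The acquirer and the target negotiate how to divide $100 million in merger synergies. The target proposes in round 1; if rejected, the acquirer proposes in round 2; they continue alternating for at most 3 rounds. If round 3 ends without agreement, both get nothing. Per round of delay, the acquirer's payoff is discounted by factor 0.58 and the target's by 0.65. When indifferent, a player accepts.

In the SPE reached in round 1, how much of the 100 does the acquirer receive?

20.3

Round 3 (the target proposes): rejection yields 0 for the acquirer; the target offers 0 and keeps 100.
Round 2 (the acquirer proposes): the target can get 100 next round, worth 0.65 × 100 = 65 now, so the acquirer offers 65, keeping 35.
Round 1 (the target proposes): the acquirer can get 35 next round, worth 0.58 × 35 = 20.3 now, so the target offers 20.3, keeping 79.7.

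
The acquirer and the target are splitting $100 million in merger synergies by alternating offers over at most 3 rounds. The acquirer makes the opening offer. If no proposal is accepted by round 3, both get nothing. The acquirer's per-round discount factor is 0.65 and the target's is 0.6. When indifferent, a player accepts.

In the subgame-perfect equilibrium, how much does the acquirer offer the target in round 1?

21

Round 3 (the acquirer proposes): the target will accept anything ≥ 0, so the acquirer offers 0 and keeps 100.
Round 2 (the target proposes): the acquirer can get 100 next round, worth 0.65 × 100 = 65 now, so the target offers 65, keeping 35.
Round 1 (the acquirer proposes): the target can get 35 next round, worth 0.6 × 35 = 21 now; the acquirer offers that and keeps 79.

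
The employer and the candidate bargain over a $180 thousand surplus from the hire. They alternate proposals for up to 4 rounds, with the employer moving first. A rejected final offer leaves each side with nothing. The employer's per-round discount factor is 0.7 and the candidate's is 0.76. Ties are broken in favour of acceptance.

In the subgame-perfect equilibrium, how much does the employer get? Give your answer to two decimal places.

Solve by backward induction from round 4.
Round 4 (the candidate proposes): rejection yields 0 for the employer; the candidate offers 0 and keeps 180.
Round 3 (the employer proposes): the candidate can get 180 next round, worth 0.76 × 180 = 136.8 now, so the employer offers 136.8, keeping 43.2.
Round 2 (the candidate proposes): the employer can get 43.2 next round, worth 0.7 × 43.2 = 30.24 now, so the candidate offers 30.24, keeping 149.76.
Round 1 (the employer proposes): the candidate can get 149.76 next round, worth 0.76 × 149.76 = 113.8176 now; the employer offers that and keeps 66.1824.

66.18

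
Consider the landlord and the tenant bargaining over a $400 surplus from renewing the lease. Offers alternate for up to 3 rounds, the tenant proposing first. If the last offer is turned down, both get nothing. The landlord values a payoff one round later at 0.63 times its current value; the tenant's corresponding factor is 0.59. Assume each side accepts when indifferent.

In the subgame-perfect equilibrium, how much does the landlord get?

By backward induction:
Round 3 (the tenant proposes): the landlord will accept anything ≥ 0, so the tenant offers 0 and keeps 400.
Round 2 (the landlord proposes): the tenant can get 400 next round, worth 0.59 × 400 = 236 now, so the landlord offers 236, keeping 164.
Round 1 (the tenant proposes): the landlord can get 164 next round, worth 0.63 × 164 = 103.32 now; the tenant offers that and keeps 296.68.

103.32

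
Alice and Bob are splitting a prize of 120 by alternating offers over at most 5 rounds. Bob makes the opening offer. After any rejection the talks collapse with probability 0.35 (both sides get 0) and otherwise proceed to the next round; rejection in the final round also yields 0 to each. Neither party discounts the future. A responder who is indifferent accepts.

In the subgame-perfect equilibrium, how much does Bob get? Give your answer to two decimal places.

81.17

Round 5 (Bob proposes): Alice will accept anything ≥ 0, so Bob offers 0 and keeps 120.
Round 4 (Alice proposes): rejecting gives Bob an expected 0.65 × 120 = 78. Alice offers 78 and keeps 120 − 78 = 42.
Round 3 (Bob proposes): rejecting gives Alice an expected 0.65 × 42 = 27.3; Bob offers that and keeps 92.7.
Round 2 (Alice proposes): rejecting gives Bob an expected 0.65 × 92.7 = 60.255, so Alice offers 60.255, keeping 59.745.
Round 1 (Bob proposes): rejecting gives Alice an expected 0.65 × 59.745 = 38.83425, so Bob offers 38.83425, keeping 81.16575.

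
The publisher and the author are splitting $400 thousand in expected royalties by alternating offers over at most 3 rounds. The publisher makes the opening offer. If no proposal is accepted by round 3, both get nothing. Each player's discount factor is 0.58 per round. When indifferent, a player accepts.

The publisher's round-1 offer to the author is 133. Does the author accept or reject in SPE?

Accept

Round 3 (the publisher proposes): rejection yields 0 for the author; the publisher offers 0 and keeps 400.
Round 2 (the author proposes): the publisher can get 400 next round, worth 0.58 × 400 = 232 now, so the author offers 232, keeping 168.
So by rejecting in round 1, the author gets 168 next round, worth 0.58 × 168 = 97.44 now.
Offer 133 ≥ 97.44, so the author accepts.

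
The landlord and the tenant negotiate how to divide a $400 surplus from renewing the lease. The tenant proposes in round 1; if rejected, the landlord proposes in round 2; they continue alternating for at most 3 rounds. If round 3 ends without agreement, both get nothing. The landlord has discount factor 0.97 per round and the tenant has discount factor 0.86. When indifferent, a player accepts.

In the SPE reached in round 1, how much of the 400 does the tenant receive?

Round 3 (the tenant proposes): the landlord will accept anything ≥ 0, so the tenant offers 0 and keeps 400.
Round 2 (the landlord proposes): the tenant can get 400 next round, worth 0.86 × 400 = 344 now. The landlord offers 344 and keeps 400 − 344 = 56.
Round 1 (the tenant proposes): the landlord can get 56 next round, worth 0.97 × 56 = 54.32 now, so the tenant offers 54.32, keeping 345.68.

345.68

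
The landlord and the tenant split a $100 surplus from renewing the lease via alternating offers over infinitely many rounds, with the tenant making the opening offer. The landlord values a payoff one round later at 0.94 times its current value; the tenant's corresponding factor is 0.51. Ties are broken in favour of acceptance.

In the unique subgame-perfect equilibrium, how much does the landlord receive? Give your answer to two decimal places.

When the tenant proposes, the landlord accepts any offer worth at least 0.94 times what the landlord would get by proposing next round; and vice versa.
This gives x = 100 − 0.94y and y = 100 − 0.51x, where x and y are each side's share when it proposes.
Hence (1 − 0.94·0.51)x = 100(1 − 0.94), i.e. 0.5206·x = 6.
x ≈ 11.5252; the landlord's share is 100 − x ≈ 88.4748.

88.47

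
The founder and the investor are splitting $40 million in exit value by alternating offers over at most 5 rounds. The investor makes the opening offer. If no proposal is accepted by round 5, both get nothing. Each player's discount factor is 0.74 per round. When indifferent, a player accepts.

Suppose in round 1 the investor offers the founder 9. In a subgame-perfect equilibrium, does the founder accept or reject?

Round 5 (the investor proposes): rejection yields 0 for the founder; the investor offers 0 and keeps 40.
Round 4 (the founder proposes): the investor can get 40 next round, worth 0.74 × 40 = 29.6 now; the founder offers that and keeps 10.4.
Round 3 (the investor proposes): the founder can get 10.4 next round, worth 0.74 × 10.4 = 7.696 now. The investor offers 7.696 and keeps 40 − 7.696 = 32.304.
Round 2 (the founder proposes): the investor can get 32.304 next round, worth 0.74 × 32.304 = 23.90496 now; the founder offers that and keeps 16.09504.
So by rejecting in round 1, the founder gets 16.09504 next round, worth 0.74 × 16.09504 = 11.9103296 now.
Offer 9 < 11.9103296, so the founder rejects.

Reject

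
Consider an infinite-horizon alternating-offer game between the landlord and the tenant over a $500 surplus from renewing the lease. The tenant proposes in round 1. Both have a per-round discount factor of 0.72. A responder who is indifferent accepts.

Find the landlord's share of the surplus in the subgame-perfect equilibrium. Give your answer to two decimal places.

When the tenant proposes, the landlord accepts any offer worth at least 0.72 times what the landlord would get by proposing next round; and vice versa.
This gives x = 500 − 0.72y and y = 500 − 0.72x, where x and y are each side's share when it proposes.
Hence (1 − 0.72·0.72)x = 500(1 − 0.72), i.e. 0.4816·x = 140.
x ≈ 290.6977; the landlord's share is 500 − x ≈ 209.3023.

209.30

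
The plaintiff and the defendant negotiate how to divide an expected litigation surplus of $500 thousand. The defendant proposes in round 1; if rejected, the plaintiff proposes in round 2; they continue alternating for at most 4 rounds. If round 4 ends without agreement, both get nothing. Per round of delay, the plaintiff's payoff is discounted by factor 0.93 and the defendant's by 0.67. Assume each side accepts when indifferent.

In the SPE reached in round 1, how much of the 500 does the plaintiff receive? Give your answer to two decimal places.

Round 4 (the plaintiff proposes): rejection yields 0 for the defendant; the plaintiff offers 0 and keeps 500.
Round 3 (the defendant proposes): the plaintiff can get 500 next round, worth 0.93 × 500 = 465 now, so the defendant offers 465, keeping 35.
Round 2 (the plaintiff proposes): the defendant can get 35 next round, worth 0.67 × 35 = 23.45 now. The plaintiff offers 23.45 and keeps 500 − 23.45 = 476.55.
Round 1 (the defendant proposes): the plaintiff can get 476.55 next round, worth 0.93 × 476.55 = 443.1915 now; the defendant offers that and keeps 56.8085.

443.19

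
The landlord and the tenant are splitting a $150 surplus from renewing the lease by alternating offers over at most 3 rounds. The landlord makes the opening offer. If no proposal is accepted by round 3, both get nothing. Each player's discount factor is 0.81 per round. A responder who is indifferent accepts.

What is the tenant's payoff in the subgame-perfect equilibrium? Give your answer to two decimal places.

23.09

Solve by backward induction from round 3.
Round 3 (the landlord proposes): the tenant will accept anything ≥ 0, so the landlord offers 0 and keeps 150.
Round 2 (the tenant proposes): the landlord can get 150 next round, worth 0.81 × 150 = 121.5 now, so the tenant offers 121.5, keeping 28.5.
Round 1 (the landlord proposes): the tenant can get 28.5 next round, worth 0.81 × 28.5 = 23.085 now; the landlord offers that and keeps 126.915.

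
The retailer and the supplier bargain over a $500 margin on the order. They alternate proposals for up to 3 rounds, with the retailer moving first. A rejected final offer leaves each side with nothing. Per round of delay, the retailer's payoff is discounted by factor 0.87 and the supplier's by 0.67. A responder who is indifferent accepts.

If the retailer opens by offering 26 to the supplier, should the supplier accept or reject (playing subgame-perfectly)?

Reject

Round 3 (the retailer proposes): rejection yields 0 for the supplier; the retailer offers 0 and keeps 500.
Round 2 (the supplier proposes): the retailer can get 500 next round, worth 0.87 × 500 = 435 now. The supplier offers 435 and keeps 500 − 435 = 65.
So by rejecting in round 1, the supplier gets 65 next round, worth 0.67 × 65 = 43.55 now.
Offer 26 < 43.55, so the supplier rejects.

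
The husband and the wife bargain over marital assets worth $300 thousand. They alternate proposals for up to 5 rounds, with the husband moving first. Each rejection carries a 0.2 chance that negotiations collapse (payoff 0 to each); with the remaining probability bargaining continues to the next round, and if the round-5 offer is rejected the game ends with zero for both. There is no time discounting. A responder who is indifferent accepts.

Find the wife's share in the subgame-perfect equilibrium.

78.72

By backward induction:
Round 5 (the husband proposes): the wife will accept anything ≥ 0, so the husband offers 0 and keeps 300.
Round 4 (the wife proposes): rejecting gives the husband an expected 0.8 × 300 = 240; the wife offers that and keeps 60.
Round 3 (the husband proposes): rejecting gives the wife an expected 0.8 × 60 = 48. The husband offers 48 and keeps 300 − 48 = 252.
Round 2 (the wife proposes): rejecting gives the husband an expected 0.8 × 252 = 201.6. The wife offers 201.6 and keeps 300 − 201.6 = 98.4.
Round 1 (the husband proposes): rejecting gives the wife an expected 0.8 × 98.4 = 78.72. The husband offers 78.72 and keeps 300 − 78.72 = 221.28.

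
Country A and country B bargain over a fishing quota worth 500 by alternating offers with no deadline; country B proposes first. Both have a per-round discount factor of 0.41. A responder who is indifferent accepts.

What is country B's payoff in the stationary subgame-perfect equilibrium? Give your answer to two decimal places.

354.61

When country B proposes, country A accepts any offer worth at least 0.41 times what country A would get by proposing next round; and vice versa.
This gives x = 500 − 0.41y and y = 500 − 0.41x, where x and y are each side's share when it proposes.
Hence (1 − 0.41·0.41)x = 500(1 − 0.41), i.e. 0.8319·x = 295.
x ≈ 354.6099; country A's share is 500 − x ≈ 145.3901.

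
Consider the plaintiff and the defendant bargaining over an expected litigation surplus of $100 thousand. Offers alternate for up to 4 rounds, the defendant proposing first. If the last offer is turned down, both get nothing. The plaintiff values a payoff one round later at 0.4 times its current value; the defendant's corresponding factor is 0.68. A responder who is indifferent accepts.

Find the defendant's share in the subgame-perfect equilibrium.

Work backward from the last round.
Round 4 (the plaintiff proposes): rejection yields 0 for the defendant; the plaintiff offers 0 and keeps 100.
Round 3 (the defendant proposes): the plaintiff can get 100 next round, worth 0.4 × 100 = 40 now; the defendant offers that and keeps 60.
Round 2 (the plaintiff proposes): the defendant can get 60 next round, worth 0.68 × 60 = 40.8 now, so the plaintiff offers 40.8, keeping 59.2.
Round 1 (the defendant proposes): the plaintiff can get 59.2 next round, worth 0.4 × 59.2 = 23.68 now, so the defendant offers 23.68, keeping 76.32.

76.32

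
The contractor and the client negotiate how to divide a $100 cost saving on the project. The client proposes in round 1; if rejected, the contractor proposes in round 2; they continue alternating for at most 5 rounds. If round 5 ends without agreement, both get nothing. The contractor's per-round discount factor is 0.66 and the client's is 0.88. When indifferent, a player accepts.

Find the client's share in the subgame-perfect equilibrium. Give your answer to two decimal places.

87.48

Round 5 (the client proposes): the contractor will accept anything ≥ 0, so the client offers 0 and keeps 100.
Round 4 (the contractor proposes): the client can get 100 next round, worth 0.88 × 100 = 88 now. The contractor offers 88 and keeps 100 − 88 = 12.
Round 3 (the client proposes): the contractor can get 12 next round, worth 0.66 × 12 = 7.92 now; the client offers that and keeps 92.08.
Round 2 (the contractor proposes): the client can get 92.08 next round, worth 0.88 × 92.08 = 81.0304 now; the contractor offers that and keeps 18.9696.
Round 1 (the client proposes): the contractor can get 18.9696 next round, worth 0.66 × 18.9696 = 12.519936 now. The client offers 12.519936 and keeps 100 − 12.519936 = 87.480064.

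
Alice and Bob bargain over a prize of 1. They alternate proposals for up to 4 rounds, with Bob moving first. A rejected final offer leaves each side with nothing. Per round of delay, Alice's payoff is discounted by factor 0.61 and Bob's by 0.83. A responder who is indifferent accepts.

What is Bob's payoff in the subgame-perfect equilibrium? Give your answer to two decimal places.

Round 4 (Alice proposes): rejection yields 0 for Bob; Alice offers 0 and keeps 1.
Round 3 (Bob proposes): Alice can get 1 next round, worth 0.61 × 1 = 0.61 now; Bob offers that and keeps 0.39.
Round 2 (Alice proposes): Bob can get 0.39 next round, worth 0.83 × 0.39 = 0.3237 now, so Alice offers 0.3237, keeping 0.6763.
Round 1 (Bob proposes): Alice can get 0.6763 next round, worth 0.61 × 0.6763 = 0.412543 now, so Bob offers 0.412543, keeping 0.587457.

0.59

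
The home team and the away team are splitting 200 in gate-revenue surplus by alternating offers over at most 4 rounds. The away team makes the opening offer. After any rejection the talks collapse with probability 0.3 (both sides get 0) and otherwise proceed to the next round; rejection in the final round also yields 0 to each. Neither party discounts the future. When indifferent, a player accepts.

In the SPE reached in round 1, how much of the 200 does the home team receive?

Round 4 (the home team proposes): rejection yields 0 for the away team; the home team offers 0 and keeps 200.
Round 3 (the away team proposes): rejecting gives the home team an expected 0.7 × 200 = 140; the away team offers that and keeps 60.
Round 2 (the home team proposes): rejecting gives the away team an expected 0.7 × 60 = 42, so the home team offers 42, keeping 158.
Round 1 (the away team proposes): rejecting gives the home team an expected 0.7 × 158 = 110.6; the away team offers that and keeps 89.4.

110.6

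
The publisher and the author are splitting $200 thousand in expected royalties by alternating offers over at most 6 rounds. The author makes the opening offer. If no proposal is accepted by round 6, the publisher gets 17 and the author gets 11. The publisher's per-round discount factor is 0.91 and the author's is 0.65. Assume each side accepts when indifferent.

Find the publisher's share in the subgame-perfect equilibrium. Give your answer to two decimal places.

161.55

Round 6 (the publisher proposes): the author gets 11 if talks fail, so the publisher offers 11 and keeps 189.
Round 5 (the author proposes): the publisher can get 189 next round, worth 0.91 × 189 = 171.99 now, so the author offers 171.99, keeping 28.01.
Round 4 (the publisher proposes): the author can get 28.01 next round, worth 0.65 × 28.01 = 18.2065 now; the publisher offers that and keeps 181.7935.
Round 3 (the author proposes): the publisher can get 181.7935 next round, worth 0.91 × 181.7935 = 165.432085 now. The author offers 165.432085 and keeps 200 − 165.432085 = 34.567915.
Round 2 (the publisher proposes): the author can get 34.567915 next round, worth 0.65 × 34.567915 = 22.46914475 now. The publisher offers 22.46914475 and keeps 200 − 22.46914475 = 177.53085525.
Round 1 (the author proposes): the publisher can get 177.53085525 next round, worth 0.91 × 177.53085525 = 161.5530782775 now, so the author offers 161.5530782775, keeping 38.4469217225.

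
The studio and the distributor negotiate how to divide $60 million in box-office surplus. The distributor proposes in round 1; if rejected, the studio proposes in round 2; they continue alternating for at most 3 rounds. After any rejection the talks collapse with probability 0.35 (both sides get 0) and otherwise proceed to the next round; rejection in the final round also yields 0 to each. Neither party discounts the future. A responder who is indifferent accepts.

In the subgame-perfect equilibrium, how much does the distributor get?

Round 3 (the distributor proposes): rejection yields 0 for the studio; the distributor offers 0 and keeps 60.
Round 2 (the studio proposes): rejecting gives the distributor an expected 0.65 × 60 = 39; the studio offers that and keeps 21.
Round 1 (the distributor proposes): rejecting gives the studio an expected 0.65 × 21 = 13.65, so the distributor offers 13.65, keeping 46.35.

46.35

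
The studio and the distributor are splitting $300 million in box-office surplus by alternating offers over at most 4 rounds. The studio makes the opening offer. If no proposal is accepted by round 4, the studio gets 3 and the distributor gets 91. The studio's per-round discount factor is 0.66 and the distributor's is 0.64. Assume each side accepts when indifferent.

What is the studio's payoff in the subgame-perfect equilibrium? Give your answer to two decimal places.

154.43

Work backward from the last round.
Round 4 (the distributor proposes): the studio gets 3 if talks fail, so the distributor offers 3 and keeps 297.
Round 3 (the studio proposes): the distributor can get 297 next round, worth 0.64 × 297 = 190.08 now; the studio offers that and keeps 109.92.
Round 2 (the distributor proposes): the studio can get 109.92 next round, worth 0.66 × 109.92 = 72.5472 now; the distributor offers that and keeps 227.4528.
Round 1 (the studio proposes): the distributor can get 227.4528 next round, worth 0.64 × 227.4528 = 145.569792 now. The studio offers 145.569792 and keeps 300 − 145.569792 = 154.430208.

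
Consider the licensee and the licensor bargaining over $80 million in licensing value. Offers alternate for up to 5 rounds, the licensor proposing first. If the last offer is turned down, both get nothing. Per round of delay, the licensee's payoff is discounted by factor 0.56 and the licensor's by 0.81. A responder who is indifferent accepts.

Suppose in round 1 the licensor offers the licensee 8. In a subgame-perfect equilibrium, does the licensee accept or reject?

Reject

Round 5 (the licensor proposes): the licensee will accept anything ≥ 0, so the licensor offers 0 and keeps 80.
Round 4 (the licensee proposes): the licensor can get 80 next round, worth 0.81 × 80 = 64.8 now. The licensee offers 64.8 and keeps 80 − 64.8 = 15.2.
Round 3 (the licensor proposes): the licensee can get 15.2 next round, worth 0.56 × 15.2 = 8.512 now, so the licensor offers 8.512, keeping 71.488.
Round 2 (the licensee proposes): the licensor can get 71.488 next round, worth 0.81 × 71.488 = 57.90528 now. The licensee offers 57.90528 and keeps 80 − 57.90528 = 22.09472.
So by rejecting in round 1, the licensee gets 22.09472 next round, worth 0.56 × 22.09472 = 12.3730432 now.
Offer 8 < 12.3730432, so the licensee rejects.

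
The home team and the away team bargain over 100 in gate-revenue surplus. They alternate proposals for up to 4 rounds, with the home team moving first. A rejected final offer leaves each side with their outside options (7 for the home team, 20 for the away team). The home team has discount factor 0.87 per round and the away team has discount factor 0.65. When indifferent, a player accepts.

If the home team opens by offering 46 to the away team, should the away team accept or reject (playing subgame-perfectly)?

Accept

Work out the away team's continuation value if the offer is rejected.
Round 4 (the away team proposes): the home team gets 7 if talks fail, so the away team offers 7 and keeps 93.
Round 3 (the home team proposes): the away team can get 93 next round, worth 0.65 × 93 = 60.45 now. The home team offers 60.45 and keeps 100 − 60.45 = 39.55.
Round 2 (the away team proposes): the home team can get 39.55 next round, worth 0.87 × 39.55 = 34.4085 now. The away team offers 34.4085 and keeps 100 − 34.4085 = 65.5915.
So by rejecting in round 1, the away team gets 65.5915 next round, worth 0.65 × 65.5915 = 42.634475 now.
Offer 46 ≥ 42.634475, so the away team accepts.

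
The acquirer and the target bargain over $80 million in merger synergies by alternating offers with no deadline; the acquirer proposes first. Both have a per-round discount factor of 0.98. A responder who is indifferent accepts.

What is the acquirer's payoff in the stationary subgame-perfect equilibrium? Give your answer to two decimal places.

40.40

In a stationary SPE each proposer offers the other exactly their discounted continuation value.
If the acquirer keeps x when proposing and the target keeps y when proposing, then x = 80 − 0.98y and y = 80 − 0.98x.
Solving: x = 80(1 − 0.98) / (1 − 0.98·0.98) = 1.6 / 0.0396 ≈ 40.4040.
The target gets 80 − 40.4040 ≈ 39.5960.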